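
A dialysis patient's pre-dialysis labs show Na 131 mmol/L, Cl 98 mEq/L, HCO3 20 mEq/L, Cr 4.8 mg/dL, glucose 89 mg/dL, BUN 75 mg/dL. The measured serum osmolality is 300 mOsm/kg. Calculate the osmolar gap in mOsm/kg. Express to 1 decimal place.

6.3 mOsm/kg

Calculated osmolality = 2·Na + glucose/18 + BUN/2.8
= 2·131 + 89/18 + 75/2.8
= 262 + 4.94 + 26.79
= 293.73 mOsm/kg ≈ 293.7 mOsm/kg
Osmolar gap = measured − calculated = 300 − 293.7 = 6.3 mOsm/kg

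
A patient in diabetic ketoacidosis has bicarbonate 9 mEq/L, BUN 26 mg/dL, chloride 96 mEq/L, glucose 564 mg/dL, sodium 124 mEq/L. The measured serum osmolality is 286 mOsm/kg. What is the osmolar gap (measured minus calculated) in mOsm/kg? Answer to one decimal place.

Calculated osmolality = 2·Na + glucose/18 + BUN/2.8
= 2·124 + 564/18 + 26/2.8
= 248 + 31.33 + 9.29
= 288.62 mOsm/kg ≈ 288.6 mOsm/kg
Osmolar gap = measured − calculated = 286 − 288.6 = -2.6 mOsm/kg

-2.6 mOsm/kg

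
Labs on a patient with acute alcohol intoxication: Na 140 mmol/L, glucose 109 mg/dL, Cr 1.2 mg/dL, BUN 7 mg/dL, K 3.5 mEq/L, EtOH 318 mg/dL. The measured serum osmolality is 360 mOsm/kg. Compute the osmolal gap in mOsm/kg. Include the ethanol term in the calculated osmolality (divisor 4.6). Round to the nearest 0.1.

Calculated osmolality = 2·Na + glucose/18 + BUN/2.8 + ethanol/4.6
= 2·140 + 109/18 + 7/2.8 + 318/4.6
= 280 + 6.06 + 2.50 + 69.13
= 357.69 mOsm/kg ≈ 357.7 mOsm/kg
Osmolar gap = measured − calculated = 360 − 357.7 = 2.3 mOsm/kg

2.3 mOsm/kg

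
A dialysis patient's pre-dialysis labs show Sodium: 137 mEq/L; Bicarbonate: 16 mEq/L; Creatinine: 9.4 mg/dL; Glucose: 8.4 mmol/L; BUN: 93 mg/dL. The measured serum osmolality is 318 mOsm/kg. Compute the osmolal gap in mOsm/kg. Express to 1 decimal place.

2.4 mOsm/kg

Calculated osmolality = 2·Na + glucose + BUN/2.8
= 2·137 + 8.4 + 93/2.8
= 274 + 8.40 + 33.21
= 315.61 mOsm/kg ≈ 315.6 mOsm/kg
Osmolar gap = measured − calculated = 318 − 315.6 = 2.4 mOsm/kg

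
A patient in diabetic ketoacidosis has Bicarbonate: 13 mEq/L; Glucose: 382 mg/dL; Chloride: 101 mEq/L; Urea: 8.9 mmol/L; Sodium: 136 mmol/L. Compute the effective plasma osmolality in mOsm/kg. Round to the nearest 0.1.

Effective osmolality excludes urea (freely permeant across cell membranes):
2·Na + glucose/18
= 2·136 + 382/18
= 272 + 21.22
= 293.22 mOsm/kg

293.2 mOsm/kg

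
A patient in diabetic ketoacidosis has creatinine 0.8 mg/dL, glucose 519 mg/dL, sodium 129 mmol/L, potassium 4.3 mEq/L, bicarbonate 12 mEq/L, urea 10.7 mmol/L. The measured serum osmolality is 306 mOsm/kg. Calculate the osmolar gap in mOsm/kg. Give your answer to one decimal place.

8.5 mOsm/kg

Calculated osmolality = 2·Na + glucose/18 + urea
= 2·129 + 519/18 + 10.7
= 258 + 28.83 + 10.70
= 297.53 mOsm/kg ≈ 297.5 mOsm/kg
Osmolar gap = measured − calculated = 306 − 297.5 = 8.5 mOsm/kg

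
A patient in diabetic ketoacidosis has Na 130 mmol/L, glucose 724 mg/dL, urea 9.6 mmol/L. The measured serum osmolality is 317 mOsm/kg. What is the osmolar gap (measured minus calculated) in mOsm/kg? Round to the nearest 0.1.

Calculated osmolality = 2·Na + glucose/18 + urea
= 2·130 + 724/18 + 9.6
= 260 + 40.22 + 9.60
= 309.82 mOsm/kg ≈ 309.8 mOsm/kg
Osmolar gap = measured − calculated = 317 − 309.8 = 7.2 mOsm/kg

7.2 mOsm/kg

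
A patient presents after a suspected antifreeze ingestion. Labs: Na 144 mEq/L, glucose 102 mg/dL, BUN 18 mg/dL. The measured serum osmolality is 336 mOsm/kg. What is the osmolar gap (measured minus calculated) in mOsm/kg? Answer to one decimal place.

Calculated osmolality = 2·Na + glucose/18 + BUN/2.8
= 2·144 + 102/18 + 18/2.8
= 288 + 5.67 + 6.43
= 300.1 mOsm/kg ≈ 300.1 mOsm/kg
Osmolar gap = measured − calculated = 336 − 300.1 = 35.9 mOsm/kg

35.9 mOsm/kg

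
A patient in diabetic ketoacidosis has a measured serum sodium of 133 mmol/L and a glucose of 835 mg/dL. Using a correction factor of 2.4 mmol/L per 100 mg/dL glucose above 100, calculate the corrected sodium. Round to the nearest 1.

Corrected Na = measured Na + 2.4 · (glucose − 100)/100
= 133 + 2.4 · (835 − 100)/100
= 133 + 17.6
= 150.6 mmol/L

151 mmol/L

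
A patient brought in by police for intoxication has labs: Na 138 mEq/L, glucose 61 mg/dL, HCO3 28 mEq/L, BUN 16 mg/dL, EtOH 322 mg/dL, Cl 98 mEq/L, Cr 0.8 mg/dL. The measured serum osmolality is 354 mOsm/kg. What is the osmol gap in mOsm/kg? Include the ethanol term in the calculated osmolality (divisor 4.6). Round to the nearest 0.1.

Calculated osmolality = 2·Na + glucose/18 + BUN/2.8 + ethanol/4.6
= 2·138 + 61/18 + 16/2.8 + 322/4.6
= 276 + 3.39 + 5.71 + 70
= 355.1 mOsm/kg ≈ 355.1 mOsm/kg
Osmolar gap = measured − calculated = 354 − 355.1 = -1.1 mOsm/kg

-1.1 mOsm/kg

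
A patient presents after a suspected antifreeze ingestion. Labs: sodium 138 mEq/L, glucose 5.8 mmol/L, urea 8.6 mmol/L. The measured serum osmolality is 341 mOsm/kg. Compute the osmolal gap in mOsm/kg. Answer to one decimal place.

50.6 mOsm/kg

Calculated osmolality = 2·Na + glucose + urea
= 2·138 + 5.8 + 8.6
= 276 + 5.80 + 8.60
= 290.4 mOsm/kg ≈ 290.4 mOsm/kg
Osmolar gap = measured − calculated = 341 − 290.4 = 50.6 mOsm/kg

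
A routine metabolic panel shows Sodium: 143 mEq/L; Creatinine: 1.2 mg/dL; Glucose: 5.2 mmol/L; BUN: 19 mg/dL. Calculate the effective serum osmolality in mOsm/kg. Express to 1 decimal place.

Effective osmolality excludes urea (freely permeant across cell membranes):
2·Na + glucose
= 2·143 + 5.2
= 286 + 5.2
= 291.2 mOsm/kg

291.2 mOsm/kg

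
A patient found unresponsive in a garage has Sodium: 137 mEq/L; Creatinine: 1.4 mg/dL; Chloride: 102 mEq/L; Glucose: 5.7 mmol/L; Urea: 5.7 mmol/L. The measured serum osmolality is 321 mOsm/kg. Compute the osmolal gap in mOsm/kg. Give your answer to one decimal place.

35.6 mOsm/kg

Calculated osmolality = 2·Na + glucose + urea
= 2·137 + 5.7 + 5.7
= 274 + 5.70 + 5.70
= 285.4 mOsm/kg ≈ 285.4 mOsm/kg
Osmolar gap = measured − calculated = 321 − 285.4 = 35.6 mOsm/kg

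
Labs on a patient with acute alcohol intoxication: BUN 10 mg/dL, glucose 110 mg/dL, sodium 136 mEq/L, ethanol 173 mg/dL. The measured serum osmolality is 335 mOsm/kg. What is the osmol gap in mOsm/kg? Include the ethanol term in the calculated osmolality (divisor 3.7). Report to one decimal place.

6.6 mOsm/kg

Calculated osmolality = 2·Na + glucose/18 + BUN/2.8 + ethanol/3.7
= 2·136 + 110/18 + 10/2.8 + 173/3.7
= 272 + 6.11 + 3.57 + 46.76
= 328.44 mOsm/kg ≈ 328.4 mOsm/kg
Osmolar gap = measured − calculated = 335 − 328.4 = 6.6 mOsm/kg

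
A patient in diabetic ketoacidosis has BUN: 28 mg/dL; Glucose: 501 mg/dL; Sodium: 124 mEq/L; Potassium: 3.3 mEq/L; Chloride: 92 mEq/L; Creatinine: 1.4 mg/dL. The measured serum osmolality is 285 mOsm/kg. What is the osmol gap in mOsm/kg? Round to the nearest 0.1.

-0.8 mOsm/kg

Calculated osmolality = 2·Na + glucose/18 + BUN/2.8
= 2·124 + 501/18 + 28/2.8
= 248 + 27.83 + 10
= 285.83 mOsm/kg ≈ 285.8 mOsm/kg
Osmolar gap = measured − calculated = 285 − 285.8 = -0.8 mOsm/kg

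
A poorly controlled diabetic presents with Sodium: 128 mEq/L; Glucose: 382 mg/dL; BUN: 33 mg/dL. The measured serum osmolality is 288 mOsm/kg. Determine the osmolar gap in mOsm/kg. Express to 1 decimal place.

Calculated osmolality = 2·Na + glucose/18 + BUN/2.8
= 2·128 + 382/18 + 33/2.8
= 256 + 21.22 + 11.79
= 289.01 mOsm/kg ≈ 289.0 mOsm/kg
Osmolar gap = measured − calculated = 288 − 289.0 = -1.0 mOsm/kg

-1.0 mOsm/kg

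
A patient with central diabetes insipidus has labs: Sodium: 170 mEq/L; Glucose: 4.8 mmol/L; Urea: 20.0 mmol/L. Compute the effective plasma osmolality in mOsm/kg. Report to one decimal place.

344.8 mOsm/kg

Effective osmolality excludes urea (freely permeant across cell membranes):
2·Na + glucose
= 2·170 + 4.8
= 340 + 4.8
= 344.8 mOsm/kg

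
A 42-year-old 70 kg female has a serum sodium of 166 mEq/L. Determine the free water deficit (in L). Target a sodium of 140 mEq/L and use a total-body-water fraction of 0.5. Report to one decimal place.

TBW = 0.5 · 70 = 35 L
Free water deficit = TBW · (Na/140 − 1)
= 35 · (166/140 − 1)
= 35 · 0.1857
= 6.5 L

6.5 L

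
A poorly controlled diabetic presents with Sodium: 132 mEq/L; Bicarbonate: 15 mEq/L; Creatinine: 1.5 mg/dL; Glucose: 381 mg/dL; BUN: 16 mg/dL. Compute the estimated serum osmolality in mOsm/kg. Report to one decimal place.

Calculated osmolality = 2·Na + glucose/18 + BUN/2.8
= 2·132 + 381/18 + 16/2.8
= 264 + 21.17 + 5.71
= 290.88 mOsm/kg

290.9 mOsm/kg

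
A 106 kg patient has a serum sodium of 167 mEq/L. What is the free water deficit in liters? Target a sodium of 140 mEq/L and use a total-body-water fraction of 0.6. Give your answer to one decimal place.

TBW = 0.6 · 106 = 63.6 L
Free water deficit = TBW · (Na/140 − 1)
= 63.6 · (167/140 − 1)
= 63.6 · 0.1929
= 12.27 L

12.3 L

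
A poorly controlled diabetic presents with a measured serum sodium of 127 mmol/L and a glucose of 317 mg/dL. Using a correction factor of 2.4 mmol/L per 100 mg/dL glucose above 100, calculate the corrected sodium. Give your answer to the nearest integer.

132 mmol/L

Corrected Na = measured Na + 2.4 · (glucose − 100)/100
= 127 + 2.4 · (317 − 100)/100
= 127 + 5.2
= 132.2 mmol/L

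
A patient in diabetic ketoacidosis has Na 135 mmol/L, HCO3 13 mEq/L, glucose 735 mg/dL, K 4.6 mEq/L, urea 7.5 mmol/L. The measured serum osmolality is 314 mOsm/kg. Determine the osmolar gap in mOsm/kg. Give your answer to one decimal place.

Calculated osmolality = 2·Na + glucose/18 + urea
= 2·135 + 735/18 + 7.5
= 270 + 40.83 + 7.50
= 318.33 mOsm/kg ≈ 318.3 mOsm/kg
Osmolar gap = measured − calculated = 314 − 318.3 = -4.3 mOsm/kg

-4.3 mOsm/kg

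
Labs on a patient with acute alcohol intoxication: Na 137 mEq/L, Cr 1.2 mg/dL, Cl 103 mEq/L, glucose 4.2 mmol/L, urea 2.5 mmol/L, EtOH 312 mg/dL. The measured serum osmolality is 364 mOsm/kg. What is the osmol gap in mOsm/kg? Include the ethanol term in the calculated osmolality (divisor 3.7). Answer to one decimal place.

-1.0 mOsm/kg

Calculated osmolality = 2·Na + glucose + urea + ethanol/3.7
= 2·137 + 4.2 + 2.5 + 312/3.7
= 274 + 4.20 + 2.50 + 84.32
= 365.02 mOsm/kg ≈ 365.0 mOsm/kg
Osmolar gap = measured − calculated = 364 − 365.0 = -1.0 mOsm/kg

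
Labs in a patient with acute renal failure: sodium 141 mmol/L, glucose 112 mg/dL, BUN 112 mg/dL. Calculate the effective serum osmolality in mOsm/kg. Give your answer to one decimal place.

288.2 mOsm/kg

Effective osmolality excludes urea (freely permeant across cell membranes):
2·Na + glucose/18
= 2·141 + 112/18
= 282 + 6.22
= 288.22 mOsm/kg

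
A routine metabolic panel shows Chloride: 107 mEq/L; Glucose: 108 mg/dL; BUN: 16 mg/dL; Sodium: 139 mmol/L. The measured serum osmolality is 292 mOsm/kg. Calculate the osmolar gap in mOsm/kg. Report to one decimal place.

Calculated osmolality = 2·Na + glucose/18 + BUN/2.8
= 2·139 + 108/18 + 16/2.8
= 278 + 6 + 5.71
= 289.71 mOsm/kg ≈ 289.7 mOsm/kg
Osmolar gap = measured − calculated = 292 − 289.7 = 2.3 mOsm/kg

2.3 mOsm/kg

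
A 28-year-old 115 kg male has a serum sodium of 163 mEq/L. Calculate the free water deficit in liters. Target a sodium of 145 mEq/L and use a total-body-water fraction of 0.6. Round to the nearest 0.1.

8.6 L

TBW = 0.6 · 115 = 69 L
Free water deficit = TBW · (Na/145 − 1)
= 69 · (163/145 − 1)
= 69 · 0.1241
= 8.56 L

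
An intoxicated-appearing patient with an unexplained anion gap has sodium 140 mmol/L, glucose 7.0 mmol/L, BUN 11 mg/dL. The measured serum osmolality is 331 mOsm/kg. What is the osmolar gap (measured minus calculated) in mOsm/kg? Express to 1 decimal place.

40.1 mOsm/kg

Calculated osmolality = 2·Na + glucose + BUN/2.8
= 2·140 + 7 + 11/2.8
= 280 + 7 + 3.93
= 290.93 mOsm/kg ≈ 290.9 mOsm/kg
Osmolar gap = measured − calculated = 331 − 290.9 = 40.1 mOsm/kg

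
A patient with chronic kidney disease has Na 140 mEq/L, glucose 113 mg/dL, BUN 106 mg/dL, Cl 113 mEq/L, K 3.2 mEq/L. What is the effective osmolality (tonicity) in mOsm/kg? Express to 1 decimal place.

286.3 mOsm/kg

Effective osmolality excludes urea (freely permeant across cell membranes):
2·Na + glucose/18
= 2·140 + 113/18
= 280 + 6.28
= 286.28 mOsm/kg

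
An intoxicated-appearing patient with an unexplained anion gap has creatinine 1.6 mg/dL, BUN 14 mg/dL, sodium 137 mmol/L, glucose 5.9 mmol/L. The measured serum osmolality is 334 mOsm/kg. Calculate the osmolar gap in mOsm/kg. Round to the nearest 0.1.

49.1 mOsm/kg

Calculated osmolality = 2·Na + glucose + BUN/2.8
= 2·137 + 5.9 + 14/2.8
= 274 + 5.90 + 5
= 284.9 mOsm/kg ≈ 284.9 mOsm/kg
Osmolar gap = measured − calculated = 334 − 284.9 = 49.1 mOsm/kg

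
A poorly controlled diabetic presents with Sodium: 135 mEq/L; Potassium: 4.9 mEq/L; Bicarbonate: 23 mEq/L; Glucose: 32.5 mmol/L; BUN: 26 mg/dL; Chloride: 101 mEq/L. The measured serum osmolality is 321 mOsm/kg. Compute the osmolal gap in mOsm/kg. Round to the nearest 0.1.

Calculated osmolality = 2·Na + glucose + BUN/2.8
= 2·135 + 32.5 + 26/2.8
= 270 + 32.50 + 9.29
= 311.79 mOsm/kg ≈ 311.8 mOsm/kg
Osmolar gap = measured − calculated = 321 − 311.8 = 9.2 mOsm/kg

9.2 mOsm/kg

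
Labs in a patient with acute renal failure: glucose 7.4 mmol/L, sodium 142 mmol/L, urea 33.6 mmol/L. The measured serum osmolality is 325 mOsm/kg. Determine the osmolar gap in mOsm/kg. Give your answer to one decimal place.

0.0 mOsm/kg

Calculated osmolality = 2·Na + glucose + urea
= 2·142 + 7.4 + 33.6
= 284 + 7.40 + 33.60
= 325 mOsm/kg ≈ 325.0 mOsm/kg
Osmolar gap = measured − calculated = 325 − 325.0 = 0.0 mOsm/kg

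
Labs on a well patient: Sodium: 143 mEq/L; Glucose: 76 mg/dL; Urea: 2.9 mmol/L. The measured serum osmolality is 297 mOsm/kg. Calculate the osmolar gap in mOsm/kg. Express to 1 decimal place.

Calculated osmolality = 2·Na + glucose/18 + urea
= 2·143 + 76/18 + 2.9
= 286 + 4.22 + 2.90
= 293.12 mOsm/kg ≈ 293.1 mOsm/kg
Osmolar gap = measured − calculated = 297 − 293.1 = 3.9 mOsm/kg

3.9 mOsm/kg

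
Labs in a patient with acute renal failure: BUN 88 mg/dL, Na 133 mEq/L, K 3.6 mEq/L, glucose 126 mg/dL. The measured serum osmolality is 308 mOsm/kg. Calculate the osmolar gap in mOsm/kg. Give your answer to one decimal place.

Calculated osmolality = 2·Na + glucose/18 + BUN/2.8
= 2·133 + 126/18 + 88/2.8
= 266 + 7 + 31.43
= 304.43 mOsm/kg ≈ 304.4 mOsm/kg
Osmolar gap = measured − calculated = 308 − 304.4 = 3.6 mOsm/kg

3.6 mOsm/kg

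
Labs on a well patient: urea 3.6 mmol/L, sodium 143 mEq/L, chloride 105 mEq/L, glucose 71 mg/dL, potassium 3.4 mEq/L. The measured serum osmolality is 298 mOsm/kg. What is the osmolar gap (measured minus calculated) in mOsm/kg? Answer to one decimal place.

Calculated osmolality = 2·Na + glucose/18 + urea
= 2·143 + 71/18 + 3.6
= 286 + 3.94 + 3.60
= 293.54 mOsm/kg ≈ 293.5 mOsm/kg
Osmolar gap = measured − calculated = 298 − 293.5 = 4.5 mOsm/kg

4.5 mOsm/kg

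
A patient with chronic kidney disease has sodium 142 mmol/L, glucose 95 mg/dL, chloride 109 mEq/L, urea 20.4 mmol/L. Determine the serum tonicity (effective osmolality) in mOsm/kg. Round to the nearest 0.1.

Effective osmolality excludes urea (freely permeant across cell membranes):
2·Na + glucose/18
= 2·142 + 95/18
= 284 + 5.28
= 289.28 mOsm/kg

289.3 mOsm/kg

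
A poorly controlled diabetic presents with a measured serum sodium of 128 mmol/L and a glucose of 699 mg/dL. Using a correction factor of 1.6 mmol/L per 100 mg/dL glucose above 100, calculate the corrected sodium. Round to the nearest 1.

138 mmol/L

Corrected Na = measured Na + 1.6 · (glucose − 100)/100
= 128 + 1.6 · (699 − 100)/100
= 128 + 9.6
= 137.6 mmol/L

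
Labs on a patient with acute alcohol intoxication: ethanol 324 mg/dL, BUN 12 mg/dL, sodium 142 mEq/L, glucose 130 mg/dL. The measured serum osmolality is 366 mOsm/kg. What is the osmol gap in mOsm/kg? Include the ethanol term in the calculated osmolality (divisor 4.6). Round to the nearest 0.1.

0.1 mOsm/kg

Calculated osmolality = 2·Na + glucose/18 + BUN/2.8 + ethanol/4.6
= 2·142 + 130/18 + 12/2.8 + 324/4.6
= 284 + 7.22 + 4.29 + 70.43
= 365.94 mOsm/kg ≈ 365.9 mOsm/kg
Osmolar gap = measured − calculated = 366 − 365.9 = 0.1 mOsm/kg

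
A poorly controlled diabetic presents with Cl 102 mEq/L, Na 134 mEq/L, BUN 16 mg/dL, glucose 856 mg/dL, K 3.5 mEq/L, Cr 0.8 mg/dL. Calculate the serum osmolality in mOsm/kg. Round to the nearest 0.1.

321.3 mOsm/kg

Calculated osmolality = 2·Na + glucose/18 + BUN/2.8
= 2·134 + 856/18 + 16/2.8
= 268 + 47.56 + 5.71
= 321.27 mOsm/kg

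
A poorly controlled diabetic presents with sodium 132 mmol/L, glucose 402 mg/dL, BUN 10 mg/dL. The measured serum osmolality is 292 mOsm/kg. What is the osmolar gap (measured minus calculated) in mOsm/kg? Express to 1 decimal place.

2.1 mOsm/kg

Calculated osmolality = 2·Na + glucose/18 + BUN/2.8
= 2·132 + 402/18 + 10/2.8
= 264 + 22.33 + 3.57
= 289.9 mOsm/kg ≈ 289.9 mOsm/kg
Osmolar gap = measured − calculated = 292 − 289.9 = 2.1 mOsm/kg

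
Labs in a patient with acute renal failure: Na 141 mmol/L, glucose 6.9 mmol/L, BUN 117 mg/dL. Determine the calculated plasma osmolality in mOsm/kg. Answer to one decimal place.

Calculated osmolality = 2·Na + glucose + BUN/2.8
= 2·141 + 6.9 + 117/2.8
= 282 + 6.90 + 41.79
= 330.69 mOsm/kg

330.7 mOsm/kg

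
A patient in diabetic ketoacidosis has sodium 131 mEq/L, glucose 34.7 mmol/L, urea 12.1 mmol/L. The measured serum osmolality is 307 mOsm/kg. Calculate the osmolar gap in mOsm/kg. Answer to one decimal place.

-1.8 mOsm/kg

Calculated osmolality = 2·Na + glucose + urea
= 2·131 + 34.7 + 12.1
= 262 + 34.70 + 12.10
= 308.8 mOsm/kg ≈ 308.8 mOsm/kg
Osmolar gap = measured − calculated = 307 − 308.8 = -1.8 mOsm/kg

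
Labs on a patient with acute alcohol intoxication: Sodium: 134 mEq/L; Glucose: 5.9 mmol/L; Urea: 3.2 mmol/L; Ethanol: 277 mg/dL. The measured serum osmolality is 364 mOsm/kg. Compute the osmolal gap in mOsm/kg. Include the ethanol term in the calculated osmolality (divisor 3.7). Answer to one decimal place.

Calculated osmolality = 2·Na + glucose + urea + ethanol/3.7
= 2·134 + 5.9 + 3.2 + 277/3.7
= 268 + 5.90 + 3.20 + 74.86
= 351.96 mOsm/kg ≈ 352.0 mOsm/kg
Osmolar gap = measured − calculated = 364 − 352.0 = 12.0 mOsm/kg

12.0 mOsm/kg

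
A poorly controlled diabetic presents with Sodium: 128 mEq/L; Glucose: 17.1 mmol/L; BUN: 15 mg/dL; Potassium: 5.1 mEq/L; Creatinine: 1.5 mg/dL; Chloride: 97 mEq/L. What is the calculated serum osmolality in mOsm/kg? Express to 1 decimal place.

278.5 mOsm/kg

Calculated osmolality = 2·Na + glucose + BUN/2.8
= 2·128 + 17.1 + 15/2.8
= 256 + 17.10 + 5.36
= 278.46 mOsm/kg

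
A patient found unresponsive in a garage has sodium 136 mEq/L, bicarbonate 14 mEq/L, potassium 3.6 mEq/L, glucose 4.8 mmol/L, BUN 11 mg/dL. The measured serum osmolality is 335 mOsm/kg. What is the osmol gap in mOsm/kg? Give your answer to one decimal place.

Calculated osmolality = 2·Na + glucose + BUN/2.8
= 2·136 + 4.8 + 11/2.8
= 272 + 4.80 + 3.93
= 280.73 mOsm/kg ≈ 280.7 mOsm/kg
Osmolar gap = measured − calculated = 335 − 280.7 = 54.3 mOsm/kg

54.3 mOsm/kg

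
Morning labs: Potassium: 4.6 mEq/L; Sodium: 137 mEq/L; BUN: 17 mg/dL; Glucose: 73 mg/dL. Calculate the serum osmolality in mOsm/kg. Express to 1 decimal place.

284.1 mOsm/kg

Calculated osmolality = 2·Na + glucose/18 + BUN/2.8
= 2·137 + 73/18 + 17/2.8
= 274 + 4.06 + 6.07
= 284.13 mOsm/kg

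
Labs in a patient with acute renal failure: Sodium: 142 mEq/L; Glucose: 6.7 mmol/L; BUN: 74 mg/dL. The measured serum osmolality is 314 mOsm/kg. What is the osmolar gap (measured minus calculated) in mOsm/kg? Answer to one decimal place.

Calculated osmolality = 2·Na + glucose + BUN/2.8
= 2·142 + 6.7 + 74/2.8
= 284 + 6.70 + 26.43
= 317.13 mOsm/kg ≈ 317.1 mOsm/kg
Osmolar gap = measured − calculated = 314 − 317.1 = -3.1 mOsm/kg

-3.1 mOsm/kg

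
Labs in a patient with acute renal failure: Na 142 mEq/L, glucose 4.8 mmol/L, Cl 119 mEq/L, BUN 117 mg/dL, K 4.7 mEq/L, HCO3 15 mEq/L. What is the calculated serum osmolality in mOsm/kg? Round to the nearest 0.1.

330.6 mOsm/kg

Calculated osmolality = 2·Na + glucose + BUN/2.8
= 2·142 + 4.8 + 117/2.8
= 284 + 4.80 + 41.79
= 330.59 mOsm/kg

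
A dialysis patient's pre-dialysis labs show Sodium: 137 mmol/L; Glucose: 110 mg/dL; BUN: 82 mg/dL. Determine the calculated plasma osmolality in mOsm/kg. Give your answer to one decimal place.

309.4 mOsm/kg

Calculated osmolality = 2·Na + glucose/18 + BUN/2.8
= 2·137 + 110/18 + 82/2.8
= 274 + 6.11 + 29.29
= 309.4 mOsm/kg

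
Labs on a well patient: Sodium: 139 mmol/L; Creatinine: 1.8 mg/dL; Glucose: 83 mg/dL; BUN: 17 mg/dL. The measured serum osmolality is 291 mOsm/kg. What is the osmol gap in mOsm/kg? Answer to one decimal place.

2.3 mOsm/kg

Calculated osmolality = 2·Na + glucose/18 + BUN/2.8
= 2·139 + 83/18 + 17/2.8
= 278 + 4.61 + 6.07
= 288.68 mOsm/kg ≈ 288.7 mOsm/kg
Osmolar gap = measured − calculated = 291 − 288.7 = 2.3 mOsm/kg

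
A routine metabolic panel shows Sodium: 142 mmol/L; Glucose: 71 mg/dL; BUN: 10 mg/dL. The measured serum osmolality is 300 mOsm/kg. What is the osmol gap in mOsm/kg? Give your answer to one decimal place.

8.5 mOsm/kg

Calculated osmolality = 2·Na + glucose/18 + BUN/2.8
= 2·142 + 71/18 + 10/2.8
= 284 + 3.94 + 3.57
= 291.51 mOsm/kg ≈ 291.5 mOsm/kg
Osmolar gap = measured − calculated = 300 − 291.5 = 8.5 mOsm/kg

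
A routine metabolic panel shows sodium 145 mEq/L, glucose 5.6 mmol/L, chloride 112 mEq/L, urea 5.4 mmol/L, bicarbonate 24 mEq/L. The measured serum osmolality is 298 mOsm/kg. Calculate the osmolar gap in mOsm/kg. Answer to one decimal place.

-3.0 mOsm/kg

Calculated osmolality = 2·Na + glucose + urea
= 2·145 + 5.6 + 5.4
= 290 + 5.60 + 5.40
= 301 mOsm/kg ≈ 301.0 mOsm/kg
Osmolar gap = measured − calculated = 298 − 301.0 = -3.0 mOsm/kg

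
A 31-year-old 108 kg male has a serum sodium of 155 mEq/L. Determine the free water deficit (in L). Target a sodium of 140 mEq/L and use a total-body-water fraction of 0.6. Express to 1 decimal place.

6.9 L

TBW = 0.6 · 108 = 64.8 L
Free water deficit = TBW · (Na/140 − 1)
= 64.8 · (155/140 − 1)
= 64.8 · 0.1071
= 6.94 L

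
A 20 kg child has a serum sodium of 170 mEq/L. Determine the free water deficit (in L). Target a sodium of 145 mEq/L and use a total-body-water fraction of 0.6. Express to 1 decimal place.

TBW = 0.6 · 20 = 12 L
Free water deficit = TBW · (Na/145 − 1)
= 12 · (170/145 − 1)
= 12 · 0.1724
= 2.07 L

2.1 L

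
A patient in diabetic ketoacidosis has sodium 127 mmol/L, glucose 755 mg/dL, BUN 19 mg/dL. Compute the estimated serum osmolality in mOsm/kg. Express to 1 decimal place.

302.7 mOsm/kg

Calculated osmolality = 2·Na + glucose/18 + BUN/2.8
= 2·127 + 755/18 + 19/2.8
= 254 + 41.94 + 6.79
= 302.73 mOsm/kg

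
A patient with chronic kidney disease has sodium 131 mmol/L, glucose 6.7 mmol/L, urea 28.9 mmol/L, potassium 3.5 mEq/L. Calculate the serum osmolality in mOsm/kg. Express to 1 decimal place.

Calculated osmolality = 2·Na + glucose + urea
= 2·131 + 6.7 + 28.9
= 262 + 6.70 + 28.90
= 297.6 mOsm/kg

297.6 mOsm/kg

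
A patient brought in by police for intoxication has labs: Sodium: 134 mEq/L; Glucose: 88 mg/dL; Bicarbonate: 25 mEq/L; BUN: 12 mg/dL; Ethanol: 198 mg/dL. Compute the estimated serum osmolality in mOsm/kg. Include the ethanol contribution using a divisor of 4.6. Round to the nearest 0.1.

Calculated osmolality = 2·Na + glucose/18 + BUN/2.8 + ethanol/4.6
= 2·134 + 88/18 + 12/2.8 + 198/4.6
= 268 + 4.89 + 4.29 + 43.04
= 320.22 mOsm/kg

320.2 mOsm/kg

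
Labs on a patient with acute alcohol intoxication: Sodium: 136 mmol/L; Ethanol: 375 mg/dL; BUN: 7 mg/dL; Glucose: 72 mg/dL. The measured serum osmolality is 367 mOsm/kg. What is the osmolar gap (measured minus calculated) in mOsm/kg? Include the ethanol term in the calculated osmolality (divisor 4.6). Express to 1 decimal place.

Calculated osmolality = 2·Na + glucose/18 + BUN/2.8 + ethanol/4.6
= 2·136 + 72/18 + 7/2.8 + 375/4.6
= 272 + 4 + 2.50 + 81.52
= 360.02 mOsm/kg ≈ 360.0 mOsm/kg
Osmolar gap = measured − calculated = 367 − 360.0 = 7.0 mOsm/kg

7.0 mOsm/kg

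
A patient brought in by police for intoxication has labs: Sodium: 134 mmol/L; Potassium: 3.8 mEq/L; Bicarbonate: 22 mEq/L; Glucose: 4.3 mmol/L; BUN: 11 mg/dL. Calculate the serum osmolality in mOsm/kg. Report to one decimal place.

Calculated osmolality = 2·Na + glucose + BUN/2.8
= 2·134 + 4.3 + 11/2.8
= 268 + 4.30 + 3.93
= 276.23 mOsm/kg

276.2 mOsm/kg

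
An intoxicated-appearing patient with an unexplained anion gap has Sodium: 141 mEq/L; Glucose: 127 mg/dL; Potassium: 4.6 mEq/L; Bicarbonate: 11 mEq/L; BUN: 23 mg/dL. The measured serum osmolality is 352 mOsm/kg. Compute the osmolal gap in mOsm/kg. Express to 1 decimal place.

54.7 mOsm/kg

Calculated osmolality = 2·Na + glucose/18 + BUN/2.8
= 2·141 + 127/18 + 23/2.8
= 282 + 7.06 + 8.21
= 297.27 mOsm/kg ≈ 297.3 mOsm/kg
Osmolar gap = measured − calculated = 352 − 297.3 = 54.7 mOsm/kg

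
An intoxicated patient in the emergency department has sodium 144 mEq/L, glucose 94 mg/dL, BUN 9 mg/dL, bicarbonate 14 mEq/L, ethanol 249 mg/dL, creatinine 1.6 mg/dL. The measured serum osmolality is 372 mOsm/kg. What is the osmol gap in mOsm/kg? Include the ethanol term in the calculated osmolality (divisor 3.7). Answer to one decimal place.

8.3 mOsm/kg

Calculated osmolality = 2·Na + glucose/18 + BUN/2.8 + ethanol/3.7
= 2·144 + 94/18 + 9/2.8 + 249/3.7
= 288 + 5.22 + 3.21 + 67.30
= 363.73 mOsm/kg ≈ 363.7 mOsm/kg
Osmolar gap = measured − calculated = 372 − 363.7 = 8.3 mOsm/kg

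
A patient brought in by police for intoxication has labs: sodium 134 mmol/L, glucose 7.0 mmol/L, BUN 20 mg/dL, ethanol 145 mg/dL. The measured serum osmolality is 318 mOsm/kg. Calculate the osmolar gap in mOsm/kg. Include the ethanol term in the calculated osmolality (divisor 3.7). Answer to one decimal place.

-3.3 mOsm/kg

Calculated osmolality = 2·Na + glucose + BUN/2.8 + ethanol/3.7
= 2·134 + 7 + 20/2.8 + 145/3.7
= 268 + 7 + 7.14 + 39.19
= 321.33 mOsm/kg ≈ 321.3 mOsm/kg
Osmolar gap = measured − calculated = 318 − 321.3 = -3.3 mOsm/kg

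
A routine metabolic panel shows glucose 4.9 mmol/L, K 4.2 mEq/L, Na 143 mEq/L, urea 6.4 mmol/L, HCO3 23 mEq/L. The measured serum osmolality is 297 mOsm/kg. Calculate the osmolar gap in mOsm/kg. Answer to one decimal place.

Calculated osmolality = 2·Na + glucose + urea
= 2·143 + 4.9 + 6.4
= 286 + 4.90 + 6.40
= 297.3 mOsm/kg ≈ 297.3 mOsm/kg
Osmolar gap = measured − calculated = 297 − 297.3 = -0.3 mOsm/kg

-0.3 mOsm/kg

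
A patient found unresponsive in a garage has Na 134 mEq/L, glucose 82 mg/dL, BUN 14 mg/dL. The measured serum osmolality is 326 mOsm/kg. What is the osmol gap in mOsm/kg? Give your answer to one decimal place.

48.4 mOsm/kg

Calculated osmolality = 2·Na + glucose/18 + BUN/2.8
= 2·134 + 82/18 + 14/2.8
= 268 + 4.56 + 5
= 277.56 mOsm/kg ≈ 277.6 mOsm/kg
Osmolar gap = measured − calculated = 326 − 277.6 = 48.4 mOsm/kg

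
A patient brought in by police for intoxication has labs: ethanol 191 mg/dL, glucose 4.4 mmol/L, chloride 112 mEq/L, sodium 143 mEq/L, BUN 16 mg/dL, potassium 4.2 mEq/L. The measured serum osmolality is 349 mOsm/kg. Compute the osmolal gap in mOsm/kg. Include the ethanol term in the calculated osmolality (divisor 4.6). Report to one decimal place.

11.4 mOsm/kg

Calculated osmolality = 2·Na + glucose + BUN/2.8 + ethanol/4.6
= 2·143 + 4.4 + 16/2.8 + 191/4.6
= 286 + 4.40 + 5.71 + 41.52
= 337.63 mOsm/kg ≈ 337.6 mOsm/kg
Osmolar gap = measured − calculated = 349 − 337.6 = 11.4 mOsm/kg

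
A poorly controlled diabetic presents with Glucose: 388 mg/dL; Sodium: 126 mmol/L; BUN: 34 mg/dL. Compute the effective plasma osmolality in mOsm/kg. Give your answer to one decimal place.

273.6 mOsm/kg

Effective osmolality excludes urea (freely permeant across cell membranes):
2·Na + glucose/18
= 2·126 + 388/18
= 252 + 21.56
= 273.56 mOsm/kg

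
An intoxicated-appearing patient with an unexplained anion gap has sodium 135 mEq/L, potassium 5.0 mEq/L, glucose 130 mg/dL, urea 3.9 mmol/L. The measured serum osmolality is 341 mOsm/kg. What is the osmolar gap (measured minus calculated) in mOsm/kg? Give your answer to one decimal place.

Calculated osmolality = 2·Na + glucose/18 + urea
= 2·135 + 130/18 + 3.9
= 270 + 7.22 + 3.90
= 281.12 mOsm/kg ≈ 281.1 mOsm/kg
Osmolar gap = measured − calculated = 341 − 281.1 = 59.9 mOsm/kg

59.9 mOsm/kg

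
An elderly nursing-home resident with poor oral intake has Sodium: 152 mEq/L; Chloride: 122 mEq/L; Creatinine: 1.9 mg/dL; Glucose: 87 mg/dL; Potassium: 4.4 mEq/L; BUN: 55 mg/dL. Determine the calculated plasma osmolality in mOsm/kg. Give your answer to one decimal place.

Calculated osmolality = 2·Na + glucose/18 + BUN/2.8
= 2·152 + 87/18 + 55/2.8
= 304 + 4.83 + 19.64
= 328.47 mOsm/kg

328.5 mOsm/kg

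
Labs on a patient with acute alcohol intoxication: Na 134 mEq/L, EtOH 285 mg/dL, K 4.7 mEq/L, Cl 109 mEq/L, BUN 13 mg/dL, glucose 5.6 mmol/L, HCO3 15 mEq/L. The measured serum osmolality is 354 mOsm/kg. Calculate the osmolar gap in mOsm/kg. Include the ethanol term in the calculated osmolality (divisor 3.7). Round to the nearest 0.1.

-1.3 mOsm/kg

Calculated osmolality = 2·Na + glucose + BUN/2.8 + ethanol/3.7
= 2·134 + 5.6 + 13/2.8 + 285/3.7
= 268 + 5.60 + 4.64 + 77.03
= 355.27 mOsm/kg ≈ 355.3 mOsm/kg
Osmolar gap = measured − calculated = 354 − 355.3 = -1.3 mOsm/kg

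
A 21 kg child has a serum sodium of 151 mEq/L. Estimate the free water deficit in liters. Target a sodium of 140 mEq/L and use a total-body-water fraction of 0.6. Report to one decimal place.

TBW = 0.6 · 21 = 12.6 L
Free water deficit = TBW · (Na/140 − 1)
= 12.6 · (151/140 − 1)
= 12.6 · 0.0786
= 0.99 L

1.0 L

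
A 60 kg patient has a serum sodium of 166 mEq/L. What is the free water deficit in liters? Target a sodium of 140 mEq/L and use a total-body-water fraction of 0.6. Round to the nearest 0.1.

6.7 L

TBW = 0.6 · 60 = 36 L
Free water deficit = TBW · (Na/140 − 1)
= 36 · (166/140 − 1)
= 36 · 0.1857
= 6.69 L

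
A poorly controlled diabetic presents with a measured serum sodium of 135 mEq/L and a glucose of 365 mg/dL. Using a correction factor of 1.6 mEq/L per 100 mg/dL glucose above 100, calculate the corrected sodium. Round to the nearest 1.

Corrected Na = measured Na + 1.6 · (glucose − 100)/100
= 135 + 1.6 · (365 − 100)/100
= 135 + 4.2
= 139.2 mEq/L

139 mEq/L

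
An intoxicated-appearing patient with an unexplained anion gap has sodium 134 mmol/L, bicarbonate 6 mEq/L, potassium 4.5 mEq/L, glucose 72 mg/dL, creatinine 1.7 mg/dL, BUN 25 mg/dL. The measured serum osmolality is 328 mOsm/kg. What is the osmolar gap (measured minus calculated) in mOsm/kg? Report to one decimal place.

47.1 mOsm/kg

Calculated osmolality = 2·Na + glucose/18 + BUN/2.8
= 2·134 + 72/18 + 25/2.8
= 268 + 4 + 8.93
= 280.93 mOsm/kg ≈ 280.9 mOsm/kg
Osmolar gap = measured − calculated = 328 − 280.9 = 47.1 mOsm/kg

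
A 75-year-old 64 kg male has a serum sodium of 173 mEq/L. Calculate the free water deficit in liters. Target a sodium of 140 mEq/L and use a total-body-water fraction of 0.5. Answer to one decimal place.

7.5 L

TBW = 0.5 · 64 = 32 L
Free water deficit = TBW · (Na/140 − 1)
= 32 · (173/140 − 1)
= 32 · 0.2357
= 7.54 L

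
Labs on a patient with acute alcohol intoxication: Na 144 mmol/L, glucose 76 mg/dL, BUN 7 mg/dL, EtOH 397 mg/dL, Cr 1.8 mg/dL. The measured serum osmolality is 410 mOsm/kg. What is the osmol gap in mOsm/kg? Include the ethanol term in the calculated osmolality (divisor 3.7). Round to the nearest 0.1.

8.0 mOsm/kg

Calculated osmolality = 2·Na + glucose/18 + BUN/2.8 + ethanol/3.7
= 2·144 + 76/18 + 7/2.8 + 397/3.7
= 288 + 4.22 + 2.50 + 107.30
= 402.02 mOsm/kg ≈ 402.0 mOsm/kg
Osmolar gap = measured − calculated = 410 − 402.0 = 8.0 mOsm/kg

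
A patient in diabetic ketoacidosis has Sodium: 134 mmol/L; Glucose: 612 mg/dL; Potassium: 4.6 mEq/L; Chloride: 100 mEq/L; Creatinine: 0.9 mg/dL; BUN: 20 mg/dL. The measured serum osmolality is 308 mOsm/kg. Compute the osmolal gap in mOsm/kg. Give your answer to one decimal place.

-1.1 mOsm/kg

Calculated osmolality = 2·Na + glucose/18 + BUN/2.8
= 2·134 + 612/18 + 20/2.8
= 268 + 34 + 7.14
= 309.14 mOsm/kg ≈ 309.1 mOsm/kg
Osmolar gap = measured − calculated = 308 − 309.1 = -1.1 mOsm/kg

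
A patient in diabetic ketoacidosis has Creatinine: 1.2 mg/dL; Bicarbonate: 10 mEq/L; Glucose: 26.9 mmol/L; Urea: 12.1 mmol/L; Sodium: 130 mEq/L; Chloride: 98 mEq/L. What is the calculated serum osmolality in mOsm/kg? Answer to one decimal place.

Calculated osmolality = 2·Na + glucose + urea
= 2·130 + 26.9 + 12.1
= 260 + 26.90 + 12.10
= 299 mOsm/kg

299.0 mOsm/kg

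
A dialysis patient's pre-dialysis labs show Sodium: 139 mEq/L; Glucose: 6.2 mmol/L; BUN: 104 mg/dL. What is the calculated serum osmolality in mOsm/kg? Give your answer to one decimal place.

321.3 mOsm/kg

Calculated osmolality = 2·Na + glucose + BUN/2.8
= 2·139 + 6.2 + 104/2.8
= 278 + 6.20 + 37.14
= 321.34 mOsm/kg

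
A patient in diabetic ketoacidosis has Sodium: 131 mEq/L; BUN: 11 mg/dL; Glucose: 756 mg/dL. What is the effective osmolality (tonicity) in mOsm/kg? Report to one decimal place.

304.0 mOsm/kg

Effective osmolality excludes urea (freely permeant across cell membranes):
2·Na + glucose/18
= 2·131 + 756/18
= 262 + 42
= 304 mOsm/kg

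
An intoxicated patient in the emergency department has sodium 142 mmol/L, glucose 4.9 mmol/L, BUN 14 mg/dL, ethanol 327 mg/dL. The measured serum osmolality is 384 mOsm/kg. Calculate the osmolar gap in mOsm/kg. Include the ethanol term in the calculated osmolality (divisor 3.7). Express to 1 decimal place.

1.7 mOsm/kg

Calculated osmolality = 2·Na + glucose + BUN/2.8 + ethanol/3.7
= 2·142 + 4.9 + 14/2.8 + 327/3.7
= 284 + 4.90 + 5 + 88.38
= 382.28 mOsm/kg ≈ 382.3 mOsm/kg
Osmolar gap = measured − calculated = 384 − 382.3 = 1.7 mOsm/kg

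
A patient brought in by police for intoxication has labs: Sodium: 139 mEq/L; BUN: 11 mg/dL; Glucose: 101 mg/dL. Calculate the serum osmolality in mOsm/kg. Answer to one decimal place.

287.5 mOsm/kg

Calculated osmolality = 2·Na + glucose/18 + BUN/2.8
= 2·139 + 101/18 + 11/2.8
= 278 + 5.61 + 3.93
= 287.54 mOsm/kg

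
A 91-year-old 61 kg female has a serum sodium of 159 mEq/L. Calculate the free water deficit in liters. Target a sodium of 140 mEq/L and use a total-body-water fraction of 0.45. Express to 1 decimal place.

3.7 L

TBW = 0.45 · 61 = 27.45 L
Free water deficit = TBW · (Na/140 − 1)
= 27.45 · (159/140 − 1)
= 27.45 · 0.1357
= 3.72 L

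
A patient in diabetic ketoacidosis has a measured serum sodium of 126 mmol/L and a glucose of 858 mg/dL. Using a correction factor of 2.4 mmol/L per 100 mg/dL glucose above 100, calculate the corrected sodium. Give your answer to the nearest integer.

144 mmol/L

Corrected Na = measured Na + 2.4 · (glucose − 100)/100
= 126 + 2.4 · (858 − 100)/100
= 126 + 18.2
= 144.2 mmol/L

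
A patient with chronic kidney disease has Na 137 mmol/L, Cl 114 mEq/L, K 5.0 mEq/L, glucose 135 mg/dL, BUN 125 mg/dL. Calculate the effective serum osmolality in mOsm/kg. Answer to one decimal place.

281.5 mOsm/kg

Effective osmolality excludes urea (freely permeant across cell membranes):
2·Na + glucose/18
= 2·137 + 135/18
= 274 + 7.5
= 281.5 mOsm/kg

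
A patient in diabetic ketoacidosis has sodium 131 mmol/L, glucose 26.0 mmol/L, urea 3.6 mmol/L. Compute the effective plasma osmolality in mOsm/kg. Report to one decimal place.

Effective osmolality excludes urea (freely permeant across cell membranes):
2·Na + glucose
= 2·131 + 26
= 262 + 26
= 288 mOsm/kg

288.0 mOsm/kg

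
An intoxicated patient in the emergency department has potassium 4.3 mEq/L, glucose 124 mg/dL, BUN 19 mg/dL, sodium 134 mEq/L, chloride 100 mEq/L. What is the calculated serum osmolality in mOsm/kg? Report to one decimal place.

Calculated osmolality = 2·Na + glucose/18 + BUN/2.8
= 2·134 + 124/18 + 19/2.8
= 268 + 6.89 + 6.79
= 281.68 mOsm/kg

281.7 mOsm/kg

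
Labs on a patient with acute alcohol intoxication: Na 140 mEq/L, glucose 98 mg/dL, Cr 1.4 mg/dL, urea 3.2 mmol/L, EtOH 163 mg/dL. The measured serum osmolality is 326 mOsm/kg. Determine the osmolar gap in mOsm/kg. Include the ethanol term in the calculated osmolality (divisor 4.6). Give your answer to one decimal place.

Calculated osmolality = 2·Na + glucose/18 + urea + ethanol/4.6
= 2·140 + 98/18 + 3.2 + 163/4.6
= 280 + 5.44 + 3.20 + 35.43
= 324.07 mOsm/kg ≈ 324.1 mOsm/kg
Osmolar gap = measured − calculated = 326 − 324.1 = 1.9 mOsm/kg

1.9 mOsm/kg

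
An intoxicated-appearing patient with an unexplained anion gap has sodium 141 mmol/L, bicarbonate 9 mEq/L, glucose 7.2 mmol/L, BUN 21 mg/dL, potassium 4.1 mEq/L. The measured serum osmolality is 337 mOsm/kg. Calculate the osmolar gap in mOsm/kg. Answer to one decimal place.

Calculated osmolality = 2·Na + glucose + BUN/2.8
= 2·141 + 7.2 + 21/2.8
= 282 + 7.20 + 7.50
= 296.7 mOsm/kg ≈ 296.7 mOsm/kg
Osmolar gap = measured − calculated = 337 − 296.7 = 40.3 mOsm/kg

40.3 mOsm/kg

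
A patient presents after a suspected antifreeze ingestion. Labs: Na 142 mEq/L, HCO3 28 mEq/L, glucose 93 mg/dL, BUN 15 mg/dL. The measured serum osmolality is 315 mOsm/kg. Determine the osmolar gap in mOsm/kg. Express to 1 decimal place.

Calculated osmolality = 2·Na + glucose/18 + BUN/2.8
= 2·142 + 93/18 + 15/2.8
= 284 + 5.17 + 5.36
= 294.53 mOsm/kg ≈ 294.5 mOsm/kg
Osmolar gap = measured − calculated = 315 − 294.5 = 20.5 mOsm/kg

20.5 mOsm/kg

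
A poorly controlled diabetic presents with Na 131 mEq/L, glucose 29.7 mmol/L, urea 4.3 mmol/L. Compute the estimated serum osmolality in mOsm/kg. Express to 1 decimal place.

296.0 mOsm/kg

Calculated osmolality = 2·Na + glucose + urea
= 2·131 + 29.7 + 4.3
= 262 + 29.70 + 4.30
= 296 mOsm/kg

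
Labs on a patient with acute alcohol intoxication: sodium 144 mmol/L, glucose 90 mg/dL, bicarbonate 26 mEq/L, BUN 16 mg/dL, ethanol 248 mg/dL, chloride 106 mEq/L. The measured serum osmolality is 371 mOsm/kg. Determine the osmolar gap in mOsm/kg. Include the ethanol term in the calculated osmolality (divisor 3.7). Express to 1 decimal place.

5.3 mOsm/kg

Calculated osmolality = 2·Na + glucose/18 + BUN/2.8 + ethanol/3.7
= 2·144 + 90/18 + 16/2.8 + 248/3.7
= 288 + 5 + 5.71 + 67.03
= 365.74 mOsm/kg ≈ 365.7 mOsm/kg
Osmolar gap = measured − calculated = 371 − 365.7 = 5.3 mOsm/kg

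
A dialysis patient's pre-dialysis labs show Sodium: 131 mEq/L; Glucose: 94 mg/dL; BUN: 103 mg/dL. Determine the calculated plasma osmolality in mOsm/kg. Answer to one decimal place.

304.0 mOsm/kg

Calculated osmolality = 2·Na + glucose/18 + BUN/2.8
= 2·131 + 94/18 + 103/2.8
= 262 + 5.22 + 36.79
= 304.01 mOsm/kg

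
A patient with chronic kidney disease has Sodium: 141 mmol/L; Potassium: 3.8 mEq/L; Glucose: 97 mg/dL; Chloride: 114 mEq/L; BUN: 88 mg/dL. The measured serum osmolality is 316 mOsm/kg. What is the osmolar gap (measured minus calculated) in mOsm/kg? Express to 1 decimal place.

-2.8 mOsm/kg

Calculated osmolality = 2·Na + glucose/18 + BUN/2.8
= 2·141 + 97/18 + 88/2.8
= 282 + 5.39 + 31.43
= 318.82 mOsm/kg ≈ 318.8 mOsm/kg
Osmolar gap = measured − calculated = 316 − 318.8 = -2.8 mOsm/kg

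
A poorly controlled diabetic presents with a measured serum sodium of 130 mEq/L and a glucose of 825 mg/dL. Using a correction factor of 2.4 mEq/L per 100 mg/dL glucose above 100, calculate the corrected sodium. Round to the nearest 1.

147 mEq/L

Corrected Na = measured Na + 2.4 · (glucose − 100)/100
= 130 + 2.4 · (825 − 100)/100
= 130 + 17.4
= 147.4 mEq/L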